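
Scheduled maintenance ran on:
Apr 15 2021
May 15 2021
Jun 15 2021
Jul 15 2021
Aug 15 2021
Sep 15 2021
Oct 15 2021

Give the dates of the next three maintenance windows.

Nov 15 2021, Dec 15 2021, Jan 15 2022

The day-of-month is always 15 (30, 31, 30, 31, 31, 30 days between events).
So this recurs on the 15th of each month.
November 2021: Nov 15 2021.
Next: December 2021 → Dec 15 2021.
January 2022: Jan 15 2022.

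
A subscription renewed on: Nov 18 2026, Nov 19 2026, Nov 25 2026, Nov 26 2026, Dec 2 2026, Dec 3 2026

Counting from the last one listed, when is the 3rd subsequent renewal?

Dec 16 2026

The gap pattern 1, 6, 1, 6, 1 repeats every 2 events.
These are the Wednesdays and Thursdays of each week.
The following Wednesday is Dec 9 2026.
Next Thursday: Dec 10 2026.
Next Wednesday: Dec 16 2026.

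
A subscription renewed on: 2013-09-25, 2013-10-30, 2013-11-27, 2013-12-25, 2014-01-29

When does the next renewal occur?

2014-02-26

Every date is a Wednesday; gaps 35, 28, 28, 35 days.
Each is the last Wednesday of its month (at least one falls on the 29th or later, ruling out '4th Wednesday').
February 2014 ends with Wednesday 2014-02-26.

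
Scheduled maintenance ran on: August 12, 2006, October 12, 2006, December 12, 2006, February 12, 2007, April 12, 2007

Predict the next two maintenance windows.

Gaps: 61, 61, 62, 59 days — not constant. Every event is on the 12th of the month.
Pattern: the 12th of every 2 months.
Next: June 2007 → June 12, 2007.
Next: August 2007 → August 12, 2007.

June 12, 2007; August 12, 2007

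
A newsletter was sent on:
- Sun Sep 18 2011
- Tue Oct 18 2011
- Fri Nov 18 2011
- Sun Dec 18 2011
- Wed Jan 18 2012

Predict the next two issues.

Sat Feb 18 2012, Sun Mar 18 2012

Each date is the 18th; the gaps (30, 31, 30, 31) track the month lengths.
The rule is the 18th of each month.
February 2012: Sat Feb 18 2012.
Next: March 2012 → Sun Mar 18 2012.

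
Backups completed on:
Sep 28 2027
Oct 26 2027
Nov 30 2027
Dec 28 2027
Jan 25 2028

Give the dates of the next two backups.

Feb 29 2028, Mar 28 2028

All Tuesdays; the gaps (28, 35, 28, 28) vary with month length.
This is the last Tuesday of each month.
Last Tuesday of February 2028: Feb 29 2028.
Last Tuesday of March 2028: Mar 28 2028.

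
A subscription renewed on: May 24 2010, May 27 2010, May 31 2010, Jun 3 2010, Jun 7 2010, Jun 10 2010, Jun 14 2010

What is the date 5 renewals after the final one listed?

Jul 1 2010

The gap pattern 3, 4, 3, 4, 3, 4 repeats every 2 events.
These are the Mondays and Thursdays of each week.
Next Thursday: Jun 17 2010.
The following Monday is Jun 21 2010.
The following Thursday is Jun 24 2010.
Next Monday: Jun 28 2010.
The following Thursday is Jul 1 2010.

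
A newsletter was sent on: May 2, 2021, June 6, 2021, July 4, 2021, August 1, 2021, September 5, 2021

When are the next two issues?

October 3, 2021; November 7, 2021

Gaps: 35, 28, 28, 35 days — a mix of 28 and 35. Every date is a Sunday.
Each is the 1st Sunday of its month.
October 2021 — 1st Sunday is October 3, 2021.
November 2021 — 1st Sunday is November 7, 2021.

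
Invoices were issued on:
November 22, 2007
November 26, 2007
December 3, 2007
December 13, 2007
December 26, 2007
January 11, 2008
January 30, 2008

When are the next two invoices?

Intervals are 4, 7, 10, 13, 16, 19 days — an arithmetic progression with common difference 3.
Next gap: 22 days. January 30, 2008 + 22 days = February 21, 2008.
Next gap: 25 days. February 21, 2008 + 25 days = March 17, 2008.

February 21, 2008; March 17, 2008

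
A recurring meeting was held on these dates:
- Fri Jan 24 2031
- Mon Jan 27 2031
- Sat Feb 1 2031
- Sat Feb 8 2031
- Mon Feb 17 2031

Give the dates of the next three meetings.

Fri Feb 28 2031, Thu Mar 13 2031, Fri Mar 28 2031

Gaps: 3, 5, 7, 9 days — each gap is 2 larger than the previous one.
Next gap: 11 days. Mon Feb 17 2031 + 11 days = Fri Feb 28 2031.
Next gap: 13 days. Fri Feb 28 2031 + 13 days = Thu Mar 13 2031.
Next gap: 15 days. Thu Mar 13 2031 + 15 days = Fri Mar 28 2031.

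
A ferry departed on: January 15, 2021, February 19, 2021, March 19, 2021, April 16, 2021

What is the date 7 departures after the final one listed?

All dates are Fridays, 35, 28, 28 days apart.
Specifically, the 3rd Friday of each month.
May 2021 — 3rd Friday is May 21, 2021.
June 2021 — 3rd Friday is June 18, 2021.
July 2021 — 3rd Friday is July 16, 2021.
August 2021 — 3rd Friday is August 20, 2021.
3rd Friday of September 2021: September 17, 2021.
3rd Friday of October 2021: October 15, 2021.
November 2021 — 3rd Friday is November 19, 2021.

November 19, 2021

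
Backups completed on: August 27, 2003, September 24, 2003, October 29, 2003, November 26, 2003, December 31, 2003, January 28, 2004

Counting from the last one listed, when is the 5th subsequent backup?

June 30, 2004

Every date is a Wednesday; gaps 28, 35, 28, 35, 28 days.
Each is the last Wednesday of its month (at least one falls on the 29th or later, ruling out '4th Wednesday').
February 2004 ends with Wednesday February 25, 2004.
March 2004 ends with Wednesday March 31, 2004.
April 2004 ends with Wednesday April 28, 2004.
Last Wednesday of May 2004: May 26, 2004.
June 2004 ends with Wednesday June 30, 2004.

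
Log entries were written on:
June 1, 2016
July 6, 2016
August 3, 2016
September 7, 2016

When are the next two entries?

All dates are Wednesdays, 35, 28, 35 days apart.
Specifically, the 1st Wednesday of each month.
1st Wednesday of October 2016: October 5, 2016.
1st Wednesday of November 2016: November 2, 2016.

October 5, 2016; November 2, 2016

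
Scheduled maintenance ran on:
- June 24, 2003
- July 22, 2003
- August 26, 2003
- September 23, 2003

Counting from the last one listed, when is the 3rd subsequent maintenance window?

Gaps: 28, 35, 28 days — a mix of 28 and 35. Every date is a Tuesday.
Each is the 4th Tuesday of its month.
4th Tuesday of October 2003: October 28, 2003.
November 2003 — 4th Tuesday is November 25, 2003.
4th Tuesday of December 2003: December 23, 2003.

December 23, 2003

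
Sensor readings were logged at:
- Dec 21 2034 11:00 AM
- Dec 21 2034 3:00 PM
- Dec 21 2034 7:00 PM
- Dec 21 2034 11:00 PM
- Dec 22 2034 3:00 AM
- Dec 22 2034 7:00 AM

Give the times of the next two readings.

Dec 22 2034 11:00 AM, Dec 22 2034 3:00 PM

Spacing: 4, 4, 4, 4, 4 h — constant 4 h.
Dec 22 2034 7:00 AM + 4 h = Dec 22 2034 11:00 AM.
Dec 22 2034 11:00 AM + 4 h = Dec 22 2034 3:00 PM.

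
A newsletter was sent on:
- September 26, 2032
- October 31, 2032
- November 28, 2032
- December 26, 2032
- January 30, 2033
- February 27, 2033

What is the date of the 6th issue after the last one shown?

August 28, 2033

Every date is a Sunday; gaps 35, 28, 28, 35, 28 days.
Each is the last Sunday of its month (at least one falls on the 29th or later, ruling out '4th Sunday').
March 2033 ends with Sunday March 27, 2033.
Last Sunday of April 2033: April 24, 2033.
May 2033 ends with Sunday May 29, 2033.
Last Sunday of June 2033: June 26, 2033.
July 2033 ends with Sunday July 31, 2033.
Last Sunday of August 2033: August 28, 2033.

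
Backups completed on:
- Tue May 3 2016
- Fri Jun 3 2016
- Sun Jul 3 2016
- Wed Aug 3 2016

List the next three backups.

Sat Sep 3 2016, Mon Oct 3 2016, Thu Nov 3 2016

Gaps: 31, 30, 31 days — not constant. Every event is on the 3rd of the month.
Pattern: the 3rd of each month.
Next: September 2016 → Sat Sep 3 2016.
October 2016: Mon Oct 3 2016.
November 2016: Thu Nov 3 2016.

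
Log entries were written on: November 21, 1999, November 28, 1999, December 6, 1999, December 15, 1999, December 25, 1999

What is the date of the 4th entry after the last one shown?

February 13, 2000

The spacing grows by 1 each time: 7, 8, 9, 10 days.
Next gap: 11 days. December 25, 1999 + 11 days = January 5, 2000.
Next gap: 12 days. January 5, 2000 + 12 days = January 17, 2000.
Next gap: 13 days. January 17, 2000 + 13 days = January 30, 2000.
Next gap: 14 days. January 30, 2000 + 14 days = February 13, 2000.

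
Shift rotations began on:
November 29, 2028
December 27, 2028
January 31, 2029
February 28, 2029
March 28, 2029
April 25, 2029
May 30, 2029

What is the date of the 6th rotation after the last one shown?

November 28, 2029

All Wednesdays; the gaps (28, 35, 28, 28, 28, 35) vary with month length.
This is the last Wednesday of each month.
Last Wednesday of June 2029: June 27, 2029.
July 2029 ends with Wednesday July 25, 2029.
August 2029 ends with Wednesday August 29, 2029.
September 2029 ends with Wednesday September 26, 2029.
Last Wednesday of October 2029: October 31, 2029.
Last Wednesday of November 2029: November 28, 2029.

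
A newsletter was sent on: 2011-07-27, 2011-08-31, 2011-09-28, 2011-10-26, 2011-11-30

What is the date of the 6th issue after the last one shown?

All Wednesdays; the gaps (35, 28, 28, 35) vary with month length.
This is the last Wednesday of each month.
Last Wednesday of December 2011: 2011-12-28.
January 2012 ends with Wednesday 2012-01-25.
February 2012 ends with Wednesday 2012-02-29.
Last Wednesday of March 2012: 2012-03-28.
April 2012 ends with Wednesday 2012-04-25.
May 2012 ends with Wednesday 2012-05-30.

2012-05-30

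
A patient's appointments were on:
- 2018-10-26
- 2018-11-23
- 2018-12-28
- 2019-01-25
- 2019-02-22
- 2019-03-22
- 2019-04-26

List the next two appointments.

2019-05-24, 2019-06-28

These are Fridays at 28- or 35-day spacing (28, 35, 28, 28, 28, 35).
The pattern: 4th Friday of the month.
4th Friday of May 2019: 2019-05-24.
June 2019 — 4th Friday is 2019-06-28.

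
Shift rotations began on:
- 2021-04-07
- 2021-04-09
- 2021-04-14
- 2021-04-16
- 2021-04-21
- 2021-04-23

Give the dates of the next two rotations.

2021-04-28, 2021-04-30

Every event lands on a Wednesday or Friday (gaps cycle 2, 5, 2, 5, 2).
So the schedule is: every Wednesday and Friday.
Next Wednesday: 2021-04-28.
The following Friday is 2021-04-30.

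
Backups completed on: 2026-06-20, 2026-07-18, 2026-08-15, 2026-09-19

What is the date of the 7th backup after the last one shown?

These are Saturdays at 28- or 35-day spacing (28, 28, 35).
The pattern: 3rd Saturday of the month.
October 2026 — 3rd Saturday is 2026-10-17.
3rd Saturday of November 2026: 2026-11-21.
December 2026 — 3rd Saturday is 2026-12-19.
3rd Saturday of January 2027: 2027-01-16.
3rd Saturday of February 2027: 2027-02-20.
March 2027 — 3rd Saturday is 2027-03-20.
April 2027 — 3rd Saturday is 2027-04-17.

2027-04-17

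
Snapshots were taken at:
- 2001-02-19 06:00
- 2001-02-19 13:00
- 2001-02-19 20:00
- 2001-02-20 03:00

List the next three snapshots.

Spacing: 7, 7, 7 h — constant 7 h.
2001-02-20 03:00 + 7 h = 2001-02-20 10:00.
2001-02-20 10:00 + 7 h = 2001-02-20 17:00.
2001-02-20 17:00 + 7 h = 2001-02-21 00:00.

2001-02-20 10:00, 2001-02-20 17:00, 2001-02-21 00:00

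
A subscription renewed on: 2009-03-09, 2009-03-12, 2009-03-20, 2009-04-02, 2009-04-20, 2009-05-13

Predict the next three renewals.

2009-06-10, 2009-07-13, 2009-08-20

The spacing grows by 5 each time: 3, 8, 13, 18, 23 days.
Next gap: 28 days. 2009-05-13 + 28 days = 2009-06-10.
Next gap: 33 days. 2009-06-10 + 33 days = 2009-07-13.
Next gap: 38 days. 2009-07-13 + 38 days = 2009-08-20.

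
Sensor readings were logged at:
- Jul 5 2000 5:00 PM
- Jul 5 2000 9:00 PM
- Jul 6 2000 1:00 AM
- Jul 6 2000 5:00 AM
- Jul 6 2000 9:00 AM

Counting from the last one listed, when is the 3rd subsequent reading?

Gaps: 4, 4, 4, 4 hours — each event is 4 hours after the previous one.
Jul 6 2000 9:00 AM + 4 h = Jul 6 2000 1:00 PM.
Jul 6 2000 1:00 PM + 4 h = Jul 6 2000 5:00 PM.
Jul 6 2000 5:00 PM + 4 h = Jul 6 2000 9:00 PM.

Jul 6 2000 9:00 PM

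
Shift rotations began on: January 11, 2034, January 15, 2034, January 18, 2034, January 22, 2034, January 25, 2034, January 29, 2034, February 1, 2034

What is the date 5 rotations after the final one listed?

February 19, 2034

Gaps: 4, 3, 4, 3, 4, 3 days — not constant, but cyclic with period 2.
The events fall on every Wednesday and Sunday.
Next Sunday: February 5, 2034.
The following Wednesday is February 8, 2034.
Next Sunday: February 12, 2034.
The following Wednesday is February 15, 2034.
Next Sunday: February 19, 2034.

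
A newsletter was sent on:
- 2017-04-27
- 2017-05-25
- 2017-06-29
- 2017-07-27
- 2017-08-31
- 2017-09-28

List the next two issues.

2017-10-26, 2017-11-30

These are Thursdays with 28, 35, 28, 35, 28-day gaps.
Each is the final Thursday of its month — 2017-06-29 is past the 28th, so '4th Thursday' doesn't fit.
October 2017 ends with Thursday 2017-10-26.
Last Thursday of November 2017: 2017-11-30.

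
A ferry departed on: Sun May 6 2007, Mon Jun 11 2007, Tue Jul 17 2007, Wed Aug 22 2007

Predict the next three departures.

Thu Sep 27 2007, Fri Nov 2 2007, Sat Dec 8 2007

Gaps between consecutive events: 36, 36, 36 days — a constant 36-day interval.
Wed Aug 22 2007 + 36 days = Thu Sep 27 2007.
Thu Sep 27 2007 + 36 days = Fri Nov 2 2007.
Fri Nov 2 2007 + 36 days = Sat Dec 8 2007.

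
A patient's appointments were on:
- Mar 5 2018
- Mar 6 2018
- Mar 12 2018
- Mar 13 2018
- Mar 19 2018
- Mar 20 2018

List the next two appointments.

The gap pattern 1, 6, 1, 6, 1 repeats every 2 events.
These are the Mondays and Tuesdays of each week.
Next Monday: Mar 26 2018.
Next Tuesday: Mar 27 2018.

Mar 26 2018, Mar 27 2018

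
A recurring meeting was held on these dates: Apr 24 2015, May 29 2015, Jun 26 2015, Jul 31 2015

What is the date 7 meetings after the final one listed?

Feb 26 2016

All Fridays; the gaps (35, 28, 35) vary with month length.
This is the last Friday of each month.
August 2015 ends with Friday Aug 28 2015.
Last Friday of September 2015: Sep 25 2015.
Last Friday of October 2015: Oct 30 2015.
November 2015 ends with Friday Nov 27 2015.
Last Friday of December 2015: Dec 25 2015.
January 2016 ends with Friday Jan 29 2016.
Last Friday of February 2016: Feb 26 2016.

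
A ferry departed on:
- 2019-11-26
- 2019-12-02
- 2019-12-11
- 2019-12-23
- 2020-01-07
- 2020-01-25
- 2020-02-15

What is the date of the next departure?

2020-03-10

Gaps: 6, 9, 12, 15, 18, 21 days — each gap is 3 larger than the previous one.
Next gap: 24 days. 2020-02-15 + 24 days = 2020-03-10.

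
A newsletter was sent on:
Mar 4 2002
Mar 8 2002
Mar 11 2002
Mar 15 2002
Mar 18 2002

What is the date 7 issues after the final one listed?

Every event lands on a Monday or Friday (gaps cycle 4, 3, 4, 3).
So the schedule is: every Monday and Friday.
The following Friday is Mar 22 2002.
The following Monday is Mar 25 2002.
Next Friday: Mar 29 2002.
The following Monday is Apr 1 2002.
The following Friday is Apr 5 2002.
Next Monday: Apr 8 2002.
The following Friday is Apr 12 2002.

Apr 12 2002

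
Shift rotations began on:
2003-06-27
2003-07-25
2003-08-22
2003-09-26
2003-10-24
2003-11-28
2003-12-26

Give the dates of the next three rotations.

2004-01-23, 2004-02-27, 2004-03-26

Gaps: 28, 28, 35, 28, 35, 28 days — a mix of 28 and 35. Every date is a Friday.
Each is the 4th Friday of its month.
4th Friday of January 2004: 2004-01-23.
4th Friday of February 2004: 2004-02-27.
4th Friday of March 2004: 2004-03-26.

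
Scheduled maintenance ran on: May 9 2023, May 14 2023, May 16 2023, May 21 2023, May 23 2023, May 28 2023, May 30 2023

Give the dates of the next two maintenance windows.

Every event lands on a Tuesday or Sunday (gaps cycle 5, 2, 5, 2, 5, 2).
So the schedule is: every Tuesday and Sunday.
Next Sunday: Jun 4 2023.
The following Tuesday is Jun 6 2023.

Jun 4 2023, Jun 6 2023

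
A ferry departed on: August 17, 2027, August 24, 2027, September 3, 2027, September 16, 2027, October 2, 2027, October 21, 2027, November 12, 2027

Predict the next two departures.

December 7, 2027; January 4, 2028

Gaps: 7, 10, 13, 16, 19, 22 days — each gap is 3 larger than the previous one.
Next gap: 25 days. November 12, 2027 + 25 days = December 7, 2027.
Next gap: 28 days. December 7, 2027 + 28 days = January 4, 2028.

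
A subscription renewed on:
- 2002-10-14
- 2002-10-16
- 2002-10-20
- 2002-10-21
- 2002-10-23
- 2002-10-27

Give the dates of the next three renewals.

2002-10-28, 2002-10-30, 2002-11-03

Every event lands on a Monday or Wednesday or Sunday (gaps cycle 2, 4, 1, 2, 4).
So the schedule is: every Monday, Wednesday and Sunday.
The following Monday is 2002-10-28.
Next Wednesday: 2002-10-30.
Next Sunday: 2002-11-03.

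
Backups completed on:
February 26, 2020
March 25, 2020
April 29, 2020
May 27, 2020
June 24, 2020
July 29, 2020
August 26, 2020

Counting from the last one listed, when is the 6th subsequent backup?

Every date is a Wednesday; gaps 28, 35, 28, 28, 35, 28 days.
Each is the last Wednesday of its month (at least one falls on the 29th or later, ruling out '4th Wednesday').
September 2020 ends with Wednesday September 30, 2020.
October 2020 ends with Wednesday October 28, 2020.
Last Wednesday of November 2020: November 25, 2020.
Last Wednesday of December 2020: December 30, 2020.
January 2021 ends with Wednesday January 27, 2021.
February 2021 ends with Wednesday February 24, 2021.

February 24, 2021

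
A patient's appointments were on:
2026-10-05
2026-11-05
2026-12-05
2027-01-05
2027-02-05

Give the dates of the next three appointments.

The day-of-month is always 5 (31, 30, 31, 31 days between events).
So this recurs on the 5th of each month.
Next: March 2027 → 2027-03-05.
Next: April 2027 → 2027-04-05.
Next: May 2027 → 2027-05-05.

2027-03-05, 2027-04-05, 2027-05-05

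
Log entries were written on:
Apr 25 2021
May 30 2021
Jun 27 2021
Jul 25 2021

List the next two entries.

Aug 29 2021, Sep 26 2021

Every date is a Sunday; gaps 35, 28, 28 days.
Each is the last Sunday of its month (at least one falls on the 29th or later, ruling out '4th Sunday').
August 2021 ends with Sunday Aug 29 2021.
Last Sunday of September 2021: Sep 26 2021.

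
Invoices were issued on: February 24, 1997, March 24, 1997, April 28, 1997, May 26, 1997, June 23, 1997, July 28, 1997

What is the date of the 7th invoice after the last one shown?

These are Mondays at 28- or 35-day spacing (28, 35, 28, 28, 35).
The pattern: 4th Monday of the month.
August 1997 — 4th Monday is August 25, 1997.
September 1997 — 4th Monday is September 22, 1997.
4th Monday of October 1997: October 27, 1997.
November 1997 — 4th Monday is November 24, 1997.
December 1997 — 4th Monday is December 22, 1997.
January 1998 — 4th Monday is January 26, 1998.
4th Monday of February 1998: February 23, 1998.

February 23, 1998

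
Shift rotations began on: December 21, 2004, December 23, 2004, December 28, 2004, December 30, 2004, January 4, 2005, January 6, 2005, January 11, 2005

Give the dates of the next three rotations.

January 13, 2005; January 18, 2005; January 20, 2005

Every event lands on a Tuesday or Thursday (gaps cycle 2, 5, 2, 5, 2, 5).
So the schedule is: every Tuesday and Thursday.
Next Thursday: January 13, 2005.
The following Tuesday is January 18, 2005.
The following Thursday is January 20, 2005.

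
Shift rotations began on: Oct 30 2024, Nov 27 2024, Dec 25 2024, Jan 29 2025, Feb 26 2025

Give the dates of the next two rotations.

All Wednesdays; the gaps (28, 28, 35, 28) vary with month length.
This is the last Wednesday of each month.
Last Wednesday of March 2025: Mar 26 2025.
April 2025 ends with Wednesday Apr 30 2025.

Mar 26 2025, Apr 30 2025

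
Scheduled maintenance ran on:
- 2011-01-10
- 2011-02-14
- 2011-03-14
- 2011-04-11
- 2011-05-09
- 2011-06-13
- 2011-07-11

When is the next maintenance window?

Gaps: 35, 28, 28, 28, 35, 28 days — a mix of 28 and 35. Every date is a Monday.
Each is the 2nd Monday of its month.
2nd Monday of August 2011: 2011-08-08.

2011-08-08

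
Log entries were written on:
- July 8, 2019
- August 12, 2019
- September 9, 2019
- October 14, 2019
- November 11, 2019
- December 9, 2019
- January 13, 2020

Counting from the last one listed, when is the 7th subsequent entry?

August 10, 2020

All dates are Mondays, 35, 28, 35, 28, 28, 35 days apart.
Specifically, the 2nd Monday of each month.
February 2020 — 2nd Monday is February 10, 2020.
March 2020 — 2nd Monday is March 9, 2020.
2nd Monday of April 2020: April 13, 2020.
2nd Monday of May 2020: May 11, 2020.
June 2020 — 2nd Monday is June 8, 2020.
July 2020 — 2nd Monday is July 13, 2020.
August 2020 — 2nd Monday is August 10, 2020.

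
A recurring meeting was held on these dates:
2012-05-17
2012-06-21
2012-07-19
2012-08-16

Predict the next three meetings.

2012-09-20, 2012-10-18, 2012-11-15

Gaps: 35, 28, 28 days — a mix of 28 and 35. Every date is a Thursday.
Each is the 3rd Thursday of its month.
September 2012 — 3rd Thursday is 2012-09-20.
October 2012 — 3rd Thursday is 2012-10-18.
November 2012 — 3rd Thursday is 2012-11-15.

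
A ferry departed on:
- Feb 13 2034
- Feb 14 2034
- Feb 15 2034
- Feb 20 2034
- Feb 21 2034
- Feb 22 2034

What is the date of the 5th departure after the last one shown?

Mar 7 2034

Gaps: 1, 1, 5, 1, 1 days — not constant, but cyclic with period 3.
The events fall on every Monday, Tuesday and Wednesday.
The following Monday is Feb 27 2034.
Next Tuesday: Feb 28 2034.
The following Wednesday is Mar 1 2034.
Next Monday: Mar 6 2034.
Next Tuesday: Mar 7 2034.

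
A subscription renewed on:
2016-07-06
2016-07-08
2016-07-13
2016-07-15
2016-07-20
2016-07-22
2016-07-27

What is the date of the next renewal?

The gap pattern 2, 5, 2, 5, 2, 5 repeats every 2 events.
These are the Wednesdays and Fridays of each week.
Next Friday: 2016-07-29.

2016-07-29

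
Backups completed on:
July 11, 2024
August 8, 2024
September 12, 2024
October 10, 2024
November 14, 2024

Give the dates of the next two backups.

All dates are Thursdays, 28, 35, 28, 35 days apart.
Specifically, the 2nd Thursday of each month.
December 2024 — 2nd Thursday is December 12, 2024.
2nd Thursday of January 2025: January 9, 2025.

December 12, 2024; January 9, 2025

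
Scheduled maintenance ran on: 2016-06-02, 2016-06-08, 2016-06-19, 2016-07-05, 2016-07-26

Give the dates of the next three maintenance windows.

Intervals are 6, 11, 16, 21 days — an arithmetic progression with common difference 5.
Next gap: 26 days. 2016-07-26 + 26 days = 2016-08-21.
Next gap: 31 days. 2016-08-21 + 31 days = 2016-09-21.
Next gap: 36 days. 2016-09-21 + 36 days = 2016-10-27.

2016-08-21, 2016-09-21, 2016-10-27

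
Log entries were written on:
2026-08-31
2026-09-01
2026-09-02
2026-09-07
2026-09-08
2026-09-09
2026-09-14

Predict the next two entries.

2026-09-15, 2026-09-16

The gap pattern 1, 1, 5, 1, 1, 5 repeats every 3 events.
These are the Mondays, Tuesdays and Wednesdays of each week.
The following Tuesday is 2026-09-15.
The following Wednesday is 2026-09-16.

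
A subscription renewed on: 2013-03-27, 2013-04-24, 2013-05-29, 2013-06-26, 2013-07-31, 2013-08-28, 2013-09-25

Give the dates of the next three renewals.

These are Wednesdays with 28, 35, 28, 35, 28, 28-day gaps.
Each is the final Wednesday of its month — 2013-05-29 is past the 28th, so '4th Wednesday' doesn't fit.
October 2013 ends with Wednesday 2013-10-30.
November 2013 ends with Wednesday 2013-11-27.
December 2013 ends with Wednesday 2013-12-25.

2013-10-30, 2013-11-27, 2013-12-25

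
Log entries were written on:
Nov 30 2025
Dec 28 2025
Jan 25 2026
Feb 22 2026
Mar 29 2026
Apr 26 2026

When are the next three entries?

May 31 2026, Jun 28 2026, Jul 26 2026

These are Sundays with 28, 28, 28, 35, 28-day gaps.
Each is the final Sunday of its month — Nov 30 2025 is past the 28th, so '4th Sunday' doesn't fit.
May 2026 ends with Sunday May 31 2026.
Last Sunday of June 2026: Jun 28 2026.
July 2026 ends with Sunday Jul 26 2026.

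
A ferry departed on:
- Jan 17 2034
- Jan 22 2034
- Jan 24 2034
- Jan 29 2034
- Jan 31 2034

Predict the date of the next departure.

Feb 5 2034

The gap pattern 5, 2, 5, 2 repeats every 2 events.
These are the Tuesdays and Sundays of each week.
The following Sunday is Feb 5 2034.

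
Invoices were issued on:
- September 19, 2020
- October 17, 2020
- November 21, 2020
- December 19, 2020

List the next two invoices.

January 16, 2021; February 20, 2021

These are Saturdays at 28- or 35-day spacing (28, 35, 28).
The pattern: 3rd Saturday of the month.
3rd Saturday of January 2021: January 16, 2021.
3rd Saturday of February 2021: February 20, 2021.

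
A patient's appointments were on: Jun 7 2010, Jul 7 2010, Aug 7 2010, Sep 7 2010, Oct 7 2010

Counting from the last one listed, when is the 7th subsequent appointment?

The day-of-month is always 7 (30, 31, 31, 30 days between events).
So this recurs on the 7th of each month.
November 2010: Nov 7 2010.
Next: December 2010 → Dec 7 2010.
Next: January 2011 → Jan 7 2011.
Next: February 2011 → Feb 7 2011.
Next: March 2011 → Mar 7 2011.
Next: April 2011 → Apr 7 2011.
Next: May 2011 → May 7 2011.

May 7 2011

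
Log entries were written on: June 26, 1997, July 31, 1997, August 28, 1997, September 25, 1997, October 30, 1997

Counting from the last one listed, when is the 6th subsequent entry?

These are Thursdays with 35, 28, 28, 35-day gaps.
Each is the final Thursday of its month — July 31, 1997 is past the 28th, so '4th Thursday' doesn't fit.
Last Thursday of November 1997: November 27, 1997.
Last Thursday of December 1997: December 25, 1997.
January 1998 ends with Thursday January 29, 1998.
February 1998 ends with Thursday February 26, 1998.
March 1998 ends with Thursday March 26, 1998.
April 1998 ends with Thursday April 30, 1998.

April 30, 1998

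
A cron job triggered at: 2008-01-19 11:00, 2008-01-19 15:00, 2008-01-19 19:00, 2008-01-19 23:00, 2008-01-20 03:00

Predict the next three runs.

The interval is a steady 4 hours (4, 4, 4, 4).
2008-01-20 03:00 + 4 h = 2008-01-20 07:00.
2008-01-20 07:00 + 4 h = 2008-01-20 11:00.
2008-01-20 11:00 + 4 h = 2008-01-20 15:00.

2008-01-20 07:00, 2008-01-20 11:00, 2008-01-20 15:00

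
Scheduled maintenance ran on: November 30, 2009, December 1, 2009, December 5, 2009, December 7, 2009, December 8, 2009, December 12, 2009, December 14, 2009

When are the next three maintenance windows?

December 15, 2009; December 19, 2009; December 21, 2009

The gap pattern 1, 4, 2, 1, 4, 2 repeats every 3 events.
These are the Mondays, Tuesdays and Saturdays of each week.
Next Tuesday: December 15, 2009.
The following Saturday is December 19, 2009.
The following Monday is December 21, 2009.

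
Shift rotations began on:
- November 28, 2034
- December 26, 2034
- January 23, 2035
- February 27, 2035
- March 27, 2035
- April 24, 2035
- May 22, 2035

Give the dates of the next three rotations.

All dates are Tuesdays, 28, 28, 35, 28, 28, 28 days apart.
Specifically, the 4th Tuesday of each month.
June 2035 — 4th Tuesday is June 26, 2035.
4th Tuesday of July 2035: July 24, 2035.
August 2035 — 4th Tuesday is August 28, 2035.

June 26, 2035; July 24, 2035; August 28, 2035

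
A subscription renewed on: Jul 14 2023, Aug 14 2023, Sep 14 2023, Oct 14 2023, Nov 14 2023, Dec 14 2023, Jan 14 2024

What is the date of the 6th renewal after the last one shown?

Jul 14 2024

The day-of-month is always 14 (31, 31, 30, 31, 30, 31 days between events).
So this recurs on the 14th of each month.
Next: February 2024 → Feb 14 2024.
Next: March 2024 → Mar 14 2024.
April 2024: Apr 14 2024.
Next: May 2024 → May 14 2024.
Next: June 2024 → Jun 14 2024.
Next: July 2024 → Jul 14 2024.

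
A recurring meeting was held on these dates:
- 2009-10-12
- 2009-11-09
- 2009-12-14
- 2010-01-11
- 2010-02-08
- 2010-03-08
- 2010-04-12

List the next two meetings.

All dates are Mondays, 28, 35, 28, 28, 28, 35 days apart.
Specifically, the 2nd Monday of each month.
May 2010 — 2nd Monday is 2010-05-10.
2nd Monday of June 2010: 2010-06-14.

2010-05-10, 2010-06-14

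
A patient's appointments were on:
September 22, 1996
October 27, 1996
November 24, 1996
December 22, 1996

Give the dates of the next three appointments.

Gaps: 35, 28, 28 days — a mix of 28 and 35. Every date is a Sunday.
Each is the 4th Sunday of its month.
January 1997 — 4th Sunday is January 26, 1997.
4th Sunday of February 1997: February 23, 1997.
March 1997 — 4th Sunday is March 23, 1997.

January 26, 1997; February 23, 1997; March 23, 1997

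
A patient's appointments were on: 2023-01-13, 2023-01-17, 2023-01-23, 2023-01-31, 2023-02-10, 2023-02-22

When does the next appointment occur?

Gaps: 4, 6, 8, 10, 12 days — each gap is 2 larger than the previous one.
Next gap: 14 days. 2023-02-22 + 14 days = 2023-03-08.

2023-03-08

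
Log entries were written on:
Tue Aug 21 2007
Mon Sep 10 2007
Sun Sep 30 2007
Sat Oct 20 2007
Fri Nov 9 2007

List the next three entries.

Every event comes 20 days after the last (20, 20, 20, 20).
Fri Nov 9 2007 + 20 days = Thu Nov 29 2007.
Thu Nov 29 2007 + 20 days = Wed Dec 19 2007.
Wed Dec 19 2007 + 20 days = Tue Jan 8 2008.

Thu Nov 29 2007, Wed Dec 19 2007, Tue Jan 8 2008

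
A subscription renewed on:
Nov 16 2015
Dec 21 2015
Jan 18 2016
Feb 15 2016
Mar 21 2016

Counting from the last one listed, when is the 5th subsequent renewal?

Gaps: 35, 28, 28, 35 days — a mix of 28 and 35. Every date is a Monday.
Each is the 3rd Monday of its month.
April 2016 — 3rd Monday is Apr 18 2016.
May 2016 — 3rd Monday is May 16 2016.
3rd Monday of June 2016: Jun 20 2016.
July 2016 — 3rd Monday is Jul 18 2016.
August 2016 — 3rd Monday is Aug 15 2016.

Aug 15 2016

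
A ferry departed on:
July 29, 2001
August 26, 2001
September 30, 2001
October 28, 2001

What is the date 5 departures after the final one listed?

These are Sundays with 28, 35, 28-day gaps.
Each is the final Sunday of its month — July 29, 2001 is past the 28th, so '4th Sunday' doesn't fit.
November 2001 ends with Sunday November 25, 2001.
December 2001 ends with Sunday December 30, 2001.
January 2002 ends with Sunday January 27, 2002.
Last Sunday of February 2002: February 24, 2002.
March 2002 ends with Sunday March 31, 2002.

March 31, 2002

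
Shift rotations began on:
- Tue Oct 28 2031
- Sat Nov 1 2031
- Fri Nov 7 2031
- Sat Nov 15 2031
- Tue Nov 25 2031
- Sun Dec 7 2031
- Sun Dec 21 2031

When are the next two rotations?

Tue Jan 6 2032, Sat Jan 24 2032

Gaps: 4, 6, 8, 10, 12, 14 days — each gap is 2 larger than the previous one.
Next gap: 16 days. Sun Dec 21 2031 + 16 days = Tue Jan 6 2032.
Next gap: 18 days. Tue Jan 6 2032 + 18 days = Sat Jan 24 2032.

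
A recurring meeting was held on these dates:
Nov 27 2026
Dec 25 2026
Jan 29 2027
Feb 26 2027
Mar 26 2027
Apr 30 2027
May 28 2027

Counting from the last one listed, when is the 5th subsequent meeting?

Oct 29 2027

All Fridays; the gaps (28, 35, 28, 28, 35, 28) vary with month length.
This is the last Friday of each month.
Last Friday of June 2027: Jun 25 2027.
Last Friday of July 2027: Jul 30 2027.
Last Friday of August 2027: Aug 27 2027.
September 2027 ends with Friday Sep 24 2027.
Last Friday of October 2027: Oct 29 2027.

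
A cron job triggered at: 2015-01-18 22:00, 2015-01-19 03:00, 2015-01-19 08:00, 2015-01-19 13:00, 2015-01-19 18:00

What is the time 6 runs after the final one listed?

2015-01-21 00:00

Spacing: 5, 5, 5, 5 h — constant 5 h.
2015-01-19 18:00 + 5 h = 2015-01-19 23:00.
2015-01-19 23:00 + 5 h = 2015-01-20 04:00.
2015-01-20 04:00 + 5 h = 2015-01-20 09:00.
2015-01-20 09:00 + 5 h = 2015-01-20 14:00.
2015-01-20 14:00 + 5 h = 2015-01-20 19:00.
2015-01-20 19:00 + 5 h = 2015-01-21 00:00.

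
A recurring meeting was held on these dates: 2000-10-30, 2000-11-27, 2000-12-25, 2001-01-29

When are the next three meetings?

2001-02-26, 2001-03-26, 2001-04-30

All Mondays; the gaps (28, 28, 35) vary with month length.
This is the last Monday of each month.
February 2001 ends with Monday 2001-02-26.
Last Monday of March 2001: 2001-03-26.
Last Monday of April 2001: 2001-04-30.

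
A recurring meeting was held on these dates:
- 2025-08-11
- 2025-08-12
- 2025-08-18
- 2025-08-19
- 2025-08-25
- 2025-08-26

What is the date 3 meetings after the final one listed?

Gaps: 1, 6, 1, 6, 1 days — not constant, but cyclic with period 2.
The events fall on every Monday and Tuesday.
The following Monday is 2025-09-01.
The following Tuesday is 2025-09-02.
Next Monday: 2025-09-08.

2025-09-08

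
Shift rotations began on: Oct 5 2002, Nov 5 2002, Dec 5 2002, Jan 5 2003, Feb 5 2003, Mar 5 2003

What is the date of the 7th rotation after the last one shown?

The day-of-month is always 5 (31, 30, 31, 31, 28 days between events).
So this recurs on the 5th of each month.
April 2003: Apr 5 2003.
May 2003: May 5 2003.
June 2003: Jun 5 2003.
July 2003: Jul 5 2003.
August 2003: Aug 5 2003.
September 2003: Sep 5 2003.
Next: October 2003 → Oct 5 2003.

Oct 5 2003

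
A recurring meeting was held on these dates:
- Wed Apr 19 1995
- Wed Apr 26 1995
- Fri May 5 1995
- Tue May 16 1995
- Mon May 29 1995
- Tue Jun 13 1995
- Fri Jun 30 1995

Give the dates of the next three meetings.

Intervals are 7, 9, 11, 13, 15, 17 days — an arithmetic progression with common difference 2.
Next gap: 19 days. Fri Jun 30 1995 + 19 days = Wed Jul 19 1995.
Next gap: 21 days. Wed Jul 19 1995 + 21 days = Wed Aug 9 1995.
Next gap: 23 days. Wed Aug 9 1995 + 23 days = Fri Sep 1 1995.

Wed Jul 19 1995, Wed Aug 9 1995, Fri Sep 1 1995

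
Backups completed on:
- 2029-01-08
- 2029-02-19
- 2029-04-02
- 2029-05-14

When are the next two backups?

2029-06-25, 2029-08-06

Every event comes 42 days after the last (42, 42, 42).
2029-05-14 + 42 days = 2029-06-25.
2029-06-25 + 42 days = 2029-08-06.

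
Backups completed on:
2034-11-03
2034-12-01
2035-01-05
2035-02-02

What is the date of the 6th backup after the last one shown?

2035-08-03

Gaps: 28, 35, 28 days — a mix of 28 and 35. Every date is a Friday.
Each is the 1st Friday of its month.
March 2035 — 1st Friday is 2035-03-02.
April 2035 — 1st Friday is 2035-04-06.
May 2035 — 1st Friday is 2035-05-04.
June 2035 — 1st Friday is 2035-06-01.
July 2035 — 1st Friday is 2035-07-06.
August 2035 — 1st Friday is 2035-08-03.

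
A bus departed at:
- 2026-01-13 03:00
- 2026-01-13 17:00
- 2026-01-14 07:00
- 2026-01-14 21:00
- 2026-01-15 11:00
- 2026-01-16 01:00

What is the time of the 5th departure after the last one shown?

Spacing: 14, 14, 14, 14, 14 h — constant 14 h.
2026-01-16 01:00 + 14 h = 2026-01-16 15:00.
2026-01-16 15:00 + 14 h = 2026-01-17 05:00.
2026-01-17 05:00 + 14 h = 2026-01-17 19:00.
2026-01-17 19:00 + 14 h = 2026-01-18 09:00.
2026-01-18 09:00 + 14 h = 2026-01-18 23:00.

2026-01-18 23:00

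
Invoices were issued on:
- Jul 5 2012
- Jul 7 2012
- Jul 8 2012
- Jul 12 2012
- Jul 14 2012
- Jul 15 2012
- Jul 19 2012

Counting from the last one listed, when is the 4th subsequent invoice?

Jul 28 2012

Gaps: 2, 1, 4, 2, 1, 4 days — not constant, but cyclic with period 3.
The events fall on every Thursday, Saturday and Sunday.
The following Saturday is Jul 21 2012.
The following Sunday is Jul 22 2012.
The following Thursday is Jul 26 2012.
The following Saturday is Jul 28 2012.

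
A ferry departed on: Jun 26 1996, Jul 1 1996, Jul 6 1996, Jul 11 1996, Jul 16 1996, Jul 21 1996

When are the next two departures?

Gaps between consecutive events: 5, 5, 5, 5, 5 days — a constant 5-day interval.
Jul 21 1996 + 5 days = Jul 26 1996.
Jul 26 1996 + 5 days = Jul 31 1996.

Jul 26 1996, Jul 31 1996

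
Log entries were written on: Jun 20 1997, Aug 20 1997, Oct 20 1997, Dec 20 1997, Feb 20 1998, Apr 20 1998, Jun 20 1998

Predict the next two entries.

Aug 20 1998, Oct 20 1998

Each date is the 20th; the gaps (61, 61, 61, 62, 59, 61) track the month lengths.
The rule is the 20th of every 2 months.
Next: August 1998 → Aug 20 1998.
October 1998: Oct 20 1998.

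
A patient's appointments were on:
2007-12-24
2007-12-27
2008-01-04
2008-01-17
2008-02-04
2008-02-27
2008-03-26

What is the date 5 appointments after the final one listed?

2008-10-27

The spacing grows by 5 each time: 3, 8, 13, 18, 23, 28 days.
Next gap: 33 days. 2008-03-26 + 33 days = 2008-04-28.
Next gap: 38 days. 2008-04-28 + 38 days = 2008-06-05.
Next gap: 43 days. 2008-06-05 + 43 days = 2008-07-18.
Next gap: 48 days. 2008-07-18 + 48 days = 2008-09-04.
Next gap: 53 days. 2008-09-04 + 53 days = 2008-10-27.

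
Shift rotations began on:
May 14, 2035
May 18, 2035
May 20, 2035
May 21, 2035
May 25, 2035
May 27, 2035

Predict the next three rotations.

May 28, 2035; June 1, 2035; June 3, 2035

The gap pattern 4, 2, 1, 4, 2 repeats every 3 events.
These are the Mondays, Fridays and Sundays of each week.
Next Monday: May 28, 2035.
Next Friday: June 1, 2035.
Next Sunday: June 3, 2035.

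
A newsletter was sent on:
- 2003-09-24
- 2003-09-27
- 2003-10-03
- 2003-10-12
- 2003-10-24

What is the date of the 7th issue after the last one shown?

2004-04-09

Intervals are 3, 6, 9, 12 days — an arithmetic progression with common difference 3.
Next gap: 15 days. 2003-10-24 + 15 days = 2003-11-08.
Next gap: 18 days. 2003-11-08 + 18 days = 2003-11-26.
Next gap: 21 days. 2003-11-26 + 21 days = 2003-12-17.
Next gap: 24 days. 2003-12-17 + 24 days = 2004-01-10.
Next gap: 27 days. 2004-01-10 + 27 days = 2004-02-06.
Next gap: 30 days. 2004-02-06 + 30 days = 2004-03-07.
Next gap: 33 days. 2004-03-07 + 33 days = 2004-04-09.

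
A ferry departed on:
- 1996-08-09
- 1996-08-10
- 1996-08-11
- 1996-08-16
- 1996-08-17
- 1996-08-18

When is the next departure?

1996-08-23

Gaps: 1, 1, 5, 1, 1 days — not constant, but cyclic with period 3.
The events fall on every Friday, Saturday and Sunday.
Next Friday: 1996-08-23.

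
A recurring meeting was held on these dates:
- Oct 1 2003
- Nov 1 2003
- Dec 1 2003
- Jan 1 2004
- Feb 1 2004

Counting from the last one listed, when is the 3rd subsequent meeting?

May 1 2004

The day-of-month is always 1 (31, 30, 31, 31 days between events).
So this recurs on the 1st of each month.
March 2004: Mar 1 2004.
Next: April 2004 → Apr 1 2004.
Next: May 2004 → May 1 2004.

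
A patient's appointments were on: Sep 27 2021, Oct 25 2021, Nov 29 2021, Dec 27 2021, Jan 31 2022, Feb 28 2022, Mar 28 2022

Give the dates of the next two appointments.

All Mondays; the gaps (28, 35, 28, 35, 28, 28) vary with month length.
This is the last Monday of each month.
April 2022 ends with Monday Apr 25 2022.
May 2022 ends with Monday May 30 2022.

Apr 25 2022, May 30 2022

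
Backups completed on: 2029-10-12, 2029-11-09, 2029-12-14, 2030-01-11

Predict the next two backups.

All dates are Fridays, 28, 35, 28 days apart.
Specifically, the 2nd Friday of each month.
2nd Friday of February 2030: 2030-02-08.
2nd Friday of March 2030: 2030-03-08.

2030-02-08, 2030-03-08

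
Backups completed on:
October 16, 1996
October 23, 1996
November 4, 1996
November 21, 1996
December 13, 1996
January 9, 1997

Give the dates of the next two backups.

February 10, 1997; March 19, 1997

Gaps: 7, 12, 17, 22, 27 days — each gap is 5 larger than the previous one.
Next gap: 32 days. January 9, 1997 + 32 days = February 10, 1997.
Next gap: 37 days. February 10, 1997 + 37 days = March 19, 1997.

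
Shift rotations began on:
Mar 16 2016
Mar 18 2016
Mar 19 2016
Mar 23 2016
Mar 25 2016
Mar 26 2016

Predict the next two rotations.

Every event lands on a Wednesday or Friday or Saturday (gaps cycle 2, 1, 4, 2, 1).
So the schedule is: every Wednesday, Friday and Saturday.
Next Wednesday: Mar 30 2016.
Next Friday: Apr 1 2016.

Mar 30 2016, Apr 1 2016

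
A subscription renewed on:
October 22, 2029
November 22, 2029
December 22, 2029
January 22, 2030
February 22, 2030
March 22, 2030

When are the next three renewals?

Gaps: 31, 30, 31, 31, 28 days — not constant. Every event is on the 22nd of the month.
Pattern: the 22nd of each month.
Next: April 2030 → April 22, 2030.
Next: May 2030 → May 22, 2030.
Next: June 2030 → June 22, 2030.

April 22, 2030; May 22, 2030; June 22, 2030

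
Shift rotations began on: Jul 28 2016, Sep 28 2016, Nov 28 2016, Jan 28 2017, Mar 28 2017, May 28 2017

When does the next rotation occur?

Jul 28 2017

Each date is the 28th; the gaps (62, 61, 61, 59, 61) track the month lengths.
The rule is the 28th of every 2 months.
Next: July 2017 → Jul 28 2017.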